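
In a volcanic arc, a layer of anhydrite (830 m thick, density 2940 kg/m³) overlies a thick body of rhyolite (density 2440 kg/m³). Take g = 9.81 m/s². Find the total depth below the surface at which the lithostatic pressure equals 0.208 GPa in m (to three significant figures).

Pressure at base of upper layers: 2940×9.81×830 = 2.394×10^7 Pa = 0.02394 GPa
Remaining pressure to be supplied by rhyolite: 2.080×10^8 − 2.394×10^7 = 1.841×10^8 Pa
Additional depth in rhyolite = 1.841×10^8 Pa / (2440 kg/m³ × 9.81 m/s²) = 7689.6 m
Total depth = 830 m + 7689.6 m = 8519.6 m

8520 m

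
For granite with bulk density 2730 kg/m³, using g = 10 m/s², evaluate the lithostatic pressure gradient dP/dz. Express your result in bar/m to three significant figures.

dP/dz = ρg = 2730 kg/m³ × 10 m/s² = 27300 Pa/m
= 27300 Pa/m × (1 bar/m / 1.0000×10^5 Pa/m) = 0.27300 bar/m

0.273 bar/m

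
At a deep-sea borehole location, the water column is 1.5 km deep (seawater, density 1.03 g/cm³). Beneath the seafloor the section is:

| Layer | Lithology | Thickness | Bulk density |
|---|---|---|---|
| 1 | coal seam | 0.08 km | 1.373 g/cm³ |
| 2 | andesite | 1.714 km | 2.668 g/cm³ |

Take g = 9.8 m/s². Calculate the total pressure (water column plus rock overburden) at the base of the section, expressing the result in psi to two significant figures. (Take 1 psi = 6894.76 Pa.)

8900 psi

seawater: 1030 kg/m³ × 9.8 m/s² × 1500 m = 1.514×10^7 Pa = 2196 psi
coal seam: 1373 kg/m³ × 9.8 m/s² × 80 m = 1.076×10^6 Pa = 156.1 psi
andesite: 2668 kg/m³ × 9.8 m/s² × 1714 m = 4.481×10^7 Pa = 6500 psi
Total = 2196 + 156.1 + 6500 = 8852.0 psi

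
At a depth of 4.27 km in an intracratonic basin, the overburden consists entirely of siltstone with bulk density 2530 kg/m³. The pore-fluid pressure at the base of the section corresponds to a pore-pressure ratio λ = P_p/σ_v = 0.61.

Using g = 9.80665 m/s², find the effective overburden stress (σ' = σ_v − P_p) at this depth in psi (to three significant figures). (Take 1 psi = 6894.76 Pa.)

Overburden (lithostatic) stress σ_v:
siltstone: 2530 kg/m³ × 9.80665 m/s² × 4270 m = 1.059×10^8 Pa = 105.9 MPa
Pore pressure P_p = λ·σ_v = 0.61 × 105.9 MPa = 64.62 MPa
Effective stress σ' = σ_v − P_p = 105.9 − 64.62 = 41.317 MPa = 5992.6 psi

5990 psi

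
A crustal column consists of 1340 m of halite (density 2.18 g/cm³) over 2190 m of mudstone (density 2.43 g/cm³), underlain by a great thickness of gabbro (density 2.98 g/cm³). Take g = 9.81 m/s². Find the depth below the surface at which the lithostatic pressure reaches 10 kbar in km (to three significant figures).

Pressure at base of upper layers: 2180×9.81×1340 + 2430×9.81×2190 = 8.086×10^7 Pa = 0.8086 kbar
Remaining pressure to be supplied by gabbro: 1.000×10^9 − 8.086×10^7 = 9.191×10^8 Pa
Additional depth in gabbro = 9.191×10^8 Pa / (2980 kg/m³ × 9.81 m/s²) = 31441 m
Total depth = 3530 m + 31441 m = 34971 m
= 34.971 km

35.0 km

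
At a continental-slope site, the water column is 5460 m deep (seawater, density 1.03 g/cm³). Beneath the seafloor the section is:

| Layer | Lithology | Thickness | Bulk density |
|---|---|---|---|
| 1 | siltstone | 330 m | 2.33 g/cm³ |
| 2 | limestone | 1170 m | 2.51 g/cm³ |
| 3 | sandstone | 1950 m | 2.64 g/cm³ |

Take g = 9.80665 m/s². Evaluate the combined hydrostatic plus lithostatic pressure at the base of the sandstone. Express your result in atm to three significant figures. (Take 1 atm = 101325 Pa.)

1400 atm

seawater: 1030 kg/m³ × 9.80665 m/s² × 5460 m = 5.515×10^7 Pa = 544.3 atm
siltstone: 2330 kg/m³ × 9.80665 m/s² × 330 m = 7.540×10^6 Pa = 74.42 atm
limestone: 2510 kg/m³ × 9.80665 m/s² × 1170 m = 2.880×10^7 Pa = 284.2 atm
sandstone: 2640 kg/m³ × 9.80665 m/s² × 1950 m = 5.048×10^7 Pa = 498.2 atm
Total = 544.3 + 74.42 + 284.2 + 498.2 = 1401.2 atm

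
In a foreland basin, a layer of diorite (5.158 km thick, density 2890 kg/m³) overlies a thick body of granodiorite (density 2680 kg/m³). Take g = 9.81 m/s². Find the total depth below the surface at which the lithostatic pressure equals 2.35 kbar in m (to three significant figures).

8530 m

Pressure at base of upper layers: 2890×9.81×5158 = 1.462×10^8 Pa = 1.462 kbar
Remaining pressure to be supplied by granodiorite: 2.350×10^8 − 1.462×10^8 = 8.877×10^7 Pa
Additional depth in granodiorite = 8.877×10^7 Pa / (2680 kg/m³ × 9.81 m/s²) = 3376.3 m
Total depth = 5158 m + 3376.3 m = 8534.3 m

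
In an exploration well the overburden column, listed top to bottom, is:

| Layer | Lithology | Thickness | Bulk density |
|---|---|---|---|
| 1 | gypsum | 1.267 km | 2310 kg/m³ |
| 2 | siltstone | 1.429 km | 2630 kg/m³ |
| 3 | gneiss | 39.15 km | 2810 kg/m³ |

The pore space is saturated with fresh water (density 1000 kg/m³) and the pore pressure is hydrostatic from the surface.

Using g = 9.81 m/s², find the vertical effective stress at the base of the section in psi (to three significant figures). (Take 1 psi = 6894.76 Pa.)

106000 psi

Overburden (lithostatic) stress σ_v:
gypsum: 2310 kg/m³ × 9.81 m/s² × 1267 m = 2.871×10^7 Pa = 28.71 MPa
siltstone: 2630 kg/m³ × 9.81 m/s² × 1429 m = 3.687×10^7 Pa = 36.87 MPa
gneiss: 2810 kg/m³ × 9.81 m/s² × 39150 m = 1.079×10^9 Pa = 1079 MPa
Total = 28.71 + 36.87 + 1079 = 1144.8 MPa
Pore pressure P_p = 1000 kg/m³ × 9.81 m/s² × 41846 m = 4.105×10^8 Pa = 410.5 MPa
Effective stress σ' = σ_v − P_p = 1145 − 410.5 = 734.28 MPa = 1.0650×10^5 psi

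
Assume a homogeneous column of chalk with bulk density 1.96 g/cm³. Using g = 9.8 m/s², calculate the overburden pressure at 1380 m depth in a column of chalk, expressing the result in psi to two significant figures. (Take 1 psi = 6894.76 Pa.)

3800 psi

chalk: 1960 kg/m³ × 9.8 m/s² × 1380 m = 2.651×10^7 Pa = 3845 psi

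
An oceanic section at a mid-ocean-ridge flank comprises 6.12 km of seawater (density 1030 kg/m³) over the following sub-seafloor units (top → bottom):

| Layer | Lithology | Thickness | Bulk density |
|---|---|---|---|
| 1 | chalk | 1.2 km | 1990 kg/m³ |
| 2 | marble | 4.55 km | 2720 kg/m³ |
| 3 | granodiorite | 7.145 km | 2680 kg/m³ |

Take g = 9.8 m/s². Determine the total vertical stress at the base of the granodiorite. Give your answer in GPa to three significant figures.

seawater: 1030 kg/m³ × 9.8 m/s² × 6120 m = 6.178×10^7 Pa = 0.06178 GPa
chalk: 1990 kg/m³ × 9.8 m/s² × 1200 m = 2.340×10^7 Pa = 0.02340 GPa
marble: 2720 kg/m³ × 9.8 m/s² × 4550 m = 1.213×10^8 Pa = 0.1213 GPa
granodiorite: 2680 kg/m³ × 9.8 m/s² × 7145 m = 1.877×10^8 Pa = 0.1877 GPa
Total = 0.06178 + 0.02340 + 0.1213 + 0.1877 = 0.39412 GPa

0.394 GPa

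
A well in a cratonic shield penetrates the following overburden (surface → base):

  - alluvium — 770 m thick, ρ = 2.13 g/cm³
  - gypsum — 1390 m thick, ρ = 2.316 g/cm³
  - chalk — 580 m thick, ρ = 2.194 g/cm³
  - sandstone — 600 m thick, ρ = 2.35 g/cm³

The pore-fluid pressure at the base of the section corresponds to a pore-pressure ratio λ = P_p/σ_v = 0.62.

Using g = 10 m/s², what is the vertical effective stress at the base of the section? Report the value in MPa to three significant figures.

Overburden (lithostatic) stress σ_v:
alluvium: 2130 kg/m³ × 10 m/s² × 770 m = 1.640×10^7 Pa = 16.40 MPa
gypsum: 2316 kg/m³ × 10 m/s² × 1390 m = 3.219×10^7 Pa = 32.19 MPa
chalk: 2194 kg/m³ × 10 m/s² × 580 m = 1.273×10^7 Pa = 12.73 MPa
sandstone: 2350 kg/m³ × 10 m/s² × 600 m = 1.410×10^7 Pa = 14.10 MPa
Total = 16.40 + 32.19 + 12.73 + 14.10 = 75.419 MPa
Pore pressure P_p = λ·σ_v = 0.62 × 75.42 MPa = 46.76 MPa
Effective stress σ' = σ_v − P_p = 75.42 − 46.76 = 28.659 MPa

28.7 MPa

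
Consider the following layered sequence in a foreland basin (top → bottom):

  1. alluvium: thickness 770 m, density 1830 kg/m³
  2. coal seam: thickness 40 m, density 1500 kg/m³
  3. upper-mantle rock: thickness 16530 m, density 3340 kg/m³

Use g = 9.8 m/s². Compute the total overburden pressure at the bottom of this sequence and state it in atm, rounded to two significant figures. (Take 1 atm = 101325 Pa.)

alluvium: 1830 kg/m³ × 9.8 m/s² × 770 m = 1.381×10^7 Pa = 136.3 atm
coal seam: 1500 kg/m³ × 9.8 m/s² × 40 m = 5.880×10^5 Pa = 5.803 atm
upper-mantle rock: 3340 kg/m³ × 9.8 m/s² × 16530 m = 5.411×10^8 Pa = 5340 atm
Total = 136.3 + 5.803 + 5340 = 5481.9 atm

5500 atm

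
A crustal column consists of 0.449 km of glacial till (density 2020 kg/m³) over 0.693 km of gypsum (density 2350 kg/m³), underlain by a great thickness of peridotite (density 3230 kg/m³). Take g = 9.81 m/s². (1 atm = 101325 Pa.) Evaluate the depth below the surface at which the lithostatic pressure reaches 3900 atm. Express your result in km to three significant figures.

Pressure at base of upper layers: 2020×9.81×449 + 2350×9.81×693 = 2.487×10^7 Pa = 245.5 atm
Remaining pressure to be supplied by peridotite: 3.952×10^8 − 2.487×10^7 = 3.703×10^8 Pa
Additional depth in peridotite = 3.703×10^8 Pa / (3230 kg/m³ × 9.81 m/s²) = 11686 m
Total depth = 1142 m + 11686 m = 12828 m
= 12.828 km

12.8 km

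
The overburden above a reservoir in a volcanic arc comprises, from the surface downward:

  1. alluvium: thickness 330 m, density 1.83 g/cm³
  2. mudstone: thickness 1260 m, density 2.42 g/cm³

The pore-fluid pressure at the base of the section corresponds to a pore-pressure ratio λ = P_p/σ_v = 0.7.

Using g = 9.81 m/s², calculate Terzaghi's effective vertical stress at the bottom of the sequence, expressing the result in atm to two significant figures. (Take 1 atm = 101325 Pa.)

Overburden (lithostatic) stress σ_v:
alluvium: 1830 kg/m³ × 9.81 m/s² × 330 m = 5.924×10^6 Pa = 5.924 MPa
mudstone: 2420 kg/m³ × 9.81 m/s² × 1260 m = 2.991×10^7 Pa = 29.91 MPa
Total = 5.924 + 29.91 = 35.837 MPa
Pore pressure P_p = λ·σ_v = 0.7 × 35.84 MPa = 25.09 MPa
Effective stress σ' = σ_v − P_p = 35.84 − 25.09 = 10.751 MPa = 106.10 atm

110 atm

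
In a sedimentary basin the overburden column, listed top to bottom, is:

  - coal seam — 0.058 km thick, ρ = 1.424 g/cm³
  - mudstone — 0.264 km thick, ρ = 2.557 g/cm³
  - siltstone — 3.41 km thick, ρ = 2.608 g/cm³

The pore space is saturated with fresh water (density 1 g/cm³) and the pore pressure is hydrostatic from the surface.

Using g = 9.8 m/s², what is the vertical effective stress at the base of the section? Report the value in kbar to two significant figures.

0.58 kbar

Overburden (lithostatic) stress σ_v:
coal seam: 1424 kg/m³ × 9.8 m/s² × 58 m = 8.094×10^5 Pa = 0.8094 MPa
mudstone: 2557 kg/m³ × 9.8 m/s² × 264 m = 6.615×10^6 Pa = 6.615 MPa
siltstone: 2608 kg/m³ × 9.8 m/s² × 3410 m = 8.715×10^7 Pa = 87.15 MPa
Total = 0.8094 + 6.615 + 87.15 = 94.579 MPa
Pore pressure P_p = 1000 kg/m³ × 9.8 m/s² × 3732 m = 3.657×10^7 Pa = 36.57 MPa
Effective stress σ' = σ_v − P_p = 94.58 − 36.57 = 58.005 MPa = 0.58005 kbar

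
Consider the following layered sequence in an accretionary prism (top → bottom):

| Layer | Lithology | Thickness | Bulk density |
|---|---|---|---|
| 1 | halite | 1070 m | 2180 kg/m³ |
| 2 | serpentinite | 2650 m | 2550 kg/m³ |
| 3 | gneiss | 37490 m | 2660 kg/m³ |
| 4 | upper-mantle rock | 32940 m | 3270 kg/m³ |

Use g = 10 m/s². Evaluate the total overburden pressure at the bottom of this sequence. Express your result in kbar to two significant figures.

halite: 2180 kg/m³ × 10 m/s² × 1070 m = 2.333×10^7 Pa = 0.2333 kbar
serpentinite: 2550 kg/m³ × 10 m/s² × 2650 m = 6.758×10^7 Pa = 0.6757 kbar
gneiss: 2660 kg/m³ × 10 m/s² × 37490 m = 9.972×10^8 Pa = 9.972 kbar
upper-mantle rock: 3270 kg/m³ × 10 m/s² × 32940 m = 1.077×10^9 Pa = 10.77 kbar
Total = 0.2333 + 0.6757 + 9.972 + 10.77 = 21.653 kbar

22 kbar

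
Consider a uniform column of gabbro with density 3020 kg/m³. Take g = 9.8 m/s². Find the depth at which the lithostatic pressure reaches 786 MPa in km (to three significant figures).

26.6 km

h = P/(ρg) = 786 MPa / (3020 kg/m³ × 9.8 m/s²) = 7.860×10^8 Pa / 29596 Pa/m = 26558 m
= 26.558 km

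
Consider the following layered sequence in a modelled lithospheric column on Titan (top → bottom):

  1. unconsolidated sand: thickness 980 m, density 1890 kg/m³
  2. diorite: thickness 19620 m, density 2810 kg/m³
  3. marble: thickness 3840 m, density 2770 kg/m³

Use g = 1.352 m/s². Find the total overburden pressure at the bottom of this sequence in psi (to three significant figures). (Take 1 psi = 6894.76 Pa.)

unconsolidated sand: 1890 kg/m³ × 1.352 m/s² × 980 m = 2.504×10^6 Pa = 363.2 psi
diorite: 2810 kg/m³ × 1.352 m/s² × 19620 m = 7.454×10^7 Pa = 10811 psi
marble: 2770 kg/m³ × 1.352 m/s² × 3840 m = 1.438×10^7 Pa = 2086 psi
Total = 363.2 + 10811 + 2086 = 13260 psi

13300 psi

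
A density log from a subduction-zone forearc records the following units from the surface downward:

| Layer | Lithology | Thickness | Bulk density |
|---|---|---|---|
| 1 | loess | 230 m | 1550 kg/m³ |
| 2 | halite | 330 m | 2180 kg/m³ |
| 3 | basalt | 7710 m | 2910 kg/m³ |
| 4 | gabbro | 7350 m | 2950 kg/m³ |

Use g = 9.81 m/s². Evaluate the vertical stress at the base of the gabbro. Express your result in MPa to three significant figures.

443 MPa

loess: 1550 kg/m³ × 9.81 m/s² × 230 m = 3.497×10^6 Pa = 3.497 MPa
halite: 2180 kg/m³ × 9.81 m/s² × 330 m = 7.057×10^6 Pa = 7.057 MPa
basalt: 2910 kg/m³ × 9.81 m/s² × 7710 m = 2.201×10^8 Pa = 220.1 MPa
gabbro: 2950 kg/m³ × 9.81 m/s² × 7350 m = 2.127×10^8 Pa = 212.7 MPa
Total = 3.497 + 7.057 + 220.1 + 212.7 = 443.36 MPa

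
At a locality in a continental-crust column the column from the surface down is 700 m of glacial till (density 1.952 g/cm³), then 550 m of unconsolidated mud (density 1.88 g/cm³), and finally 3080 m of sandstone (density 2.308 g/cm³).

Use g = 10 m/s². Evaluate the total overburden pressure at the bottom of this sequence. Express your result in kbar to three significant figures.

glacial till: 1952 kg/m³ × 10 m/s² × 700 m = 1.366×10^7 Pa = 0.1366 kbar
unconsolidated mud: 1880 kg/m³ × 10 m/s² × 550 m = 1.034×10^7 Pa = 0.1034 kbar
sandstone: 2308 kg/m³ × 10 m/s² × 3080 m = 7.109×10^7 Pa = 0.7109 kbar
Total = 0.1366 + 0.1034 + 0.7109 = 0.95090 kbar

0.951 kbar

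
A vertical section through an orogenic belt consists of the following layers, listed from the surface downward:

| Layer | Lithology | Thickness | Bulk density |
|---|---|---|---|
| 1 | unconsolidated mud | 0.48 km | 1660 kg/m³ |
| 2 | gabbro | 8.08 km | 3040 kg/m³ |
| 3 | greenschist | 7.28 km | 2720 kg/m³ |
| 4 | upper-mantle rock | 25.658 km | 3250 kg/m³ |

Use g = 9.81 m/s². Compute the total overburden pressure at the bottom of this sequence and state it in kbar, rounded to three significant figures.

unconsolidated mud: 1660 kg/m³ × 9.81 m/s² × 480 m = 7.817×10^6 Pa = 0.07817 kbar
gabbro: 3040 kg/m³ × 9.81 m/s² × 8080 m = 2.410×10^8 Pa = 2.410 kbar
greenschist: 2720 kg/m³ × 9.81 m/s² × 7280 m = 1.943×10^8 Pa = 1.943 kbar
upper-mantle rock: 3250 kg/m³ × 9.81 m/s² × 25658 m = 8.180×10^8 Pa = 8.180 kbar
Total = 0.07817 + 2.410 + 1.943 + 8.180 = 12.611 kbar

12.6 kbar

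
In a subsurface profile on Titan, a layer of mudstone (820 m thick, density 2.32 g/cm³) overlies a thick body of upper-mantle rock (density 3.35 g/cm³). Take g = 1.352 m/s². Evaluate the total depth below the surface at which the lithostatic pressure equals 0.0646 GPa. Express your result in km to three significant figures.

14.5 km

Pressure at base of upper layers: 2320×1.352×820 = 2.572×10^6 Pa = 2.572×10^-3 GPa
Remaining pressure to be supplied by upper-mantle rock: 6.460×10^7 − 2.572×10^6 = 6.203×10^7 Pa
Additional depth in upper-mantle rock = 6.203×10^7 Pa / (3350 kg/m³ × 1.352 m/s²) = 13695 m
Total depth = 820 m + 13695 m = 14515 m
= 14.515 km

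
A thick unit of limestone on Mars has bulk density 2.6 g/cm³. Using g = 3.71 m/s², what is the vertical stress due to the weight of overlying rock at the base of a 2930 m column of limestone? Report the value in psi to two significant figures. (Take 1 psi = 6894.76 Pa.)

4100 psi

limestone: 2600 kg/m³ × 3.71 m/s² × 2930 m = 2.826×10^7 Pa = 4099 psi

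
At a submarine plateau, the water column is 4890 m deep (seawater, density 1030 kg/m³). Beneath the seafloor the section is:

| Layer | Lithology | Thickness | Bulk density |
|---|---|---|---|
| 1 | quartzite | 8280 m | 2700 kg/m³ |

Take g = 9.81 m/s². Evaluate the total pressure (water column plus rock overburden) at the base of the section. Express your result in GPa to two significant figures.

0.27 GPa

seawater: 1030 kg/m³ × 9.81 m/s² × 4890 m = 4.941×10^7 Pa = 0.04941 GPa
quartzite: 2700 kg/m³ × 9.81 m/s² × 8280 m = 2.193×10^8 Pa = 0.2193 GPa
Total = 0.04941 + 0.2193 = 0.26872 GPa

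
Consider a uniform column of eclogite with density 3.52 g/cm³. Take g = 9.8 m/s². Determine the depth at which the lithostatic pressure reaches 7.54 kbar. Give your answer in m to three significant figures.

21900 m

h = P/(ρg) = 7.54 kbar / (3520 kg/m³ × 9.8 m/s²) = 7.540×10^8 Pa / 34496 Pa/m = 21858 m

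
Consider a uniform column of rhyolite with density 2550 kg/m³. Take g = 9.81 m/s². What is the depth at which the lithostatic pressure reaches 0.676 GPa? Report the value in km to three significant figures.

27.0 km

h = P/(ρg) = 0.676 GPa / (2550 kg/m³ × 9.81 m/s²) = 6.760×10^8 Pa / 25016 Pa/m = 27023 m
= 27.023 km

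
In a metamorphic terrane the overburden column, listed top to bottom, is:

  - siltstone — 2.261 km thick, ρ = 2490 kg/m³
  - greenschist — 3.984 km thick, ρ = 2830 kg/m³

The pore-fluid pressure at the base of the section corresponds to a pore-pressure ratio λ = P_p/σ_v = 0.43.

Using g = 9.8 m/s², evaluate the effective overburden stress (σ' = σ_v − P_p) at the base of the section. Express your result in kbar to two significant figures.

0.94 kbar

Overburden (lithostatic) stress σ_v:
siltstone: 2490 kg/m³ × 9.8 m/s² × 2261 m = 5.517×10^7 Pa = 55.17 MPa
greenschist: 2830 kg/m³ × 9.8 m/s² × 3984 m = 1.105×10^8 Pa = 110.5 MPa
Total = 55.17 + 110.5 = 165.67 MPa
Pore pressure P_p = λ·σ_v = 0.43 × 165.7 MPa = 71.24 MPa
Effective stress σ' = σ_v − P_p = 165.7 − 71.24 = 94.429 MPa = 0.94429 kbar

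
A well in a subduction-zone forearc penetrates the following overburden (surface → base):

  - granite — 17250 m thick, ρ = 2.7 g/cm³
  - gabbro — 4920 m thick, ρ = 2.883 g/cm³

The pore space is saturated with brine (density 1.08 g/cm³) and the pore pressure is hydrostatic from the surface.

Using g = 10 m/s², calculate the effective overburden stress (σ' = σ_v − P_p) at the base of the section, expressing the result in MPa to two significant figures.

Overburden (lithostatic) stress σ_v:
granite: 2700 kg/m³ × 10 m/s² × 17250 m = 4.657×10^8 Pa = 465.8 MPa
gabbro: 2883 kg/m³ × 10 m/s² × 4920 m = 1.418×10^8 Pa = 141.8 MPa
Total = 465.8 + 141.8 = 607.59 MPa
Pore pressure P_p = 1080 kg/m³ × 10 m/s² × 22170 m = 2.394×10^8 Pa = 239.4 MPa
Effective stress σ' = σ_v − P_p = 607.6 − 239.4 = 368.16 MPa

370 MPa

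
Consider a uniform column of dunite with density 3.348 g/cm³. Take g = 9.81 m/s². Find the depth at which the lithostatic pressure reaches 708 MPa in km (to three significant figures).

h = P/(ρg) = 708 MPa / (3348 kg/m³ × 9.81 m/s²) = 7.080×10^8 Pa / 32844 Pa/m = 21557 m
= 21.557 km

21.6 km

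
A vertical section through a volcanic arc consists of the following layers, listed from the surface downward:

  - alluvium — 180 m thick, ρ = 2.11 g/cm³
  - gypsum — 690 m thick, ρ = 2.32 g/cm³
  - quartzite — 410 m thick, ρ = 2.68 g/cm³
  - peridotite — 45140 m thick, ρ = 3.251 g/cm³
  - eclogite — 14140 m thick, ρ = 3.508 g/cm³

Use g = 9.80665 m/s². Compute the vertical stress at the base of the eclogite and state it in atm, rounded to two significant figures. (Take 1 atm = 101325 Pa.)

alluvium: 2110 kg/m³ × 9.80665 m/s² × 180 m = 3.725×10^6 Pa = 36.76 atm
gypsum: 2320 kg/m³ × 9.80665 m/s² × 690 m = 1.570×10^7 Pa = 154.9 atm
quartzite: 2680 kg/m³ × 9.80665 m/s² × 410 m = 1.078×10^7 Pa = 106.3 atm
peridotite: 3251 kg/m³ × 9.80665 m/s² × 45140 m = 1.439×10^9 Pa = 14203 atm
eclogite: 3508 kg/m³ × 9.80665 m/s² × 14140 m = 4.864×10^8 Pa = 4801 atm
Total = 36.76 + 154.9 + 106.3 + 14203 + 4801 = 19302 atm

19000 atm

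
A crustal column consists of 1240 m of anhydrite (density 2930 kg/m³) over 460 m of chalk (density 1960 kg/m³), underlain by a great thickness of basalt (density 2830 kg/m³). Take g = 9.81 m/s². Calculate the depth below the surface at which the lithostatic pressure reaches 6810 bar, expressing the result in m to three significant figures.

Pressure at base of upper layers: 2930×9.81×1240 + 1960×9.81×460 = 4.449×10^7 Pa = 444.9 bar
Remaining pressure to be supplied by basalt: 6.810×10^8 − 4.449×10^7 = 6.365×10^8 Pa
Additional depth in basalt = 6.365×10^8 Pa / (2830 kg/m³ × 9.81 m/s²) = 22927 m
Total depth = 1700 m + 22927 m = 24627 m

24600 m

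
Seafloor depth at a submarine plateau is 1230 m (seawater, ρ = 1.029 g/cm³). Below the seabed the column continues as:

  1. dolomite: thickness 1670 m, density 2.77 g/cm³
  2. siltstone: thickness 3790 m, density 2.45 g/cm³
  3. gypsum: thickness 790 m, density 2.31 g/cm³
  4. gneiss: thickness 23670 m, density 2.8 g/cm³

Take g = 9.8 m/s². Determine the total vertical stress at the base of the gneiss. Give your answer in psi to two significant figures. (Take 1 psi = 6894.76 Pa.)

seawater: 1029 kg/m³ × 9.8 m/s² × 1230 m = 1.240×10^7 Pa = 1799 psi
dolomite: 2770 kg/m³ × 9.8 m/s² × 1670 m = 4.533×10^7 Pa = 6575 psi
siltstone: 2450 kg/m³ × 9.8 m/s² × 3790 m = 9.100×10^7 Pa = 13198 psi
gypsum: 2310 kg/m³ × 9.8 m/s² × 790 m = 1.788×10^7 Pa = 2594 psi
gneiss: 2800 kg/m³ × 9.8 m/s² × 23670 m = 6.495×10^8 Pa = 94203 psi
Total = 1799 + 6575 + 13198 + 2594 + 94203 = 1.1837×10^5 psi

120000 psi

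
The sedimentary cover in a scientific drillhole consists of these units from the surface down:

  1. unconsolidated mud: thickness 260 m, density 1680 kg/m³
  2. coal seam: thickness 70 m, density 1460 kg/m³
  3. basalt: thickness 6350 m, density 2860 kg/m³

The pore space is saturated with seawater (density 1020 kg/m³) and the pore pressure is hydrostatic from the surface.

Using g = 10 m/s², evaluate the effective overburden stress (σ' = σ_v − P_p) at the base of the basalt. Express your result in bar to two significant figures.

1200 bar

Overburden (lithostatic) stress σ_v:
unconsolidated mud: 1680 kg/m³ × 10 m/s² × 260 m = 4.368×10^6 Pa = 4.368 MPa
coal seam: 1460 kg/m³ × 10 m/s² × 70 m = 1.022×10^6 Pa = 1.022 MPa
basalt: 2860 kg/m³ × 10 m/s² × 6350 m = 1.816×10^8 Pa = 181.6 MPa
Total = 4.368 + 1.022 + 181.6 = 187.00 MPa
Pore pressure P_p = 1020 kg/m³ × 10 m/s² × 6680 m = 6.814×10^7 Pa = 68.14 MPa
Effective stress σ' = σ_v − P_p = 187.0 − 68.14 = 118.86 MPa = 1188.6 bar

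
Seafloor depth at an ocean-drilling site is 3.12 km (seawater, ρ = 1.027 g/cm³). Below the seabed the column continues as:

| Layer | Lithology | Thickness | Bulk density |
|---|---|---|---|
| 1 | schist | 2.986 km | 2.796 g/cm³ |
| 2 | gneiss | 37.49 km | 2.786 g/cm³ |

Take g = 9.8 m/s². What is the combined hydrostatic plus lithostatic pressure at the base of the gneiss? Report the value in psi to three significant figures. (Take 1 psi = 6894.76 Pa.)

seawater: 1027 kg/m³ × 9.8 m/s² × 3120 m = 3.140×10^7 Pa = 4554 psi
schist: 2796 kg/m³ × 9.8 m/s² × 2986 m = 8.182×10^7 Pa = 11867 psi
gneiss: 2786 kg/m³ × 9.8 m/s² × 37490 m = 1.024×10^9 Pa = 1.485×10^5 psi
Total = 4554 + 11867 + 1.485×10^5 = 1.6488×10^5 psi

165000 psi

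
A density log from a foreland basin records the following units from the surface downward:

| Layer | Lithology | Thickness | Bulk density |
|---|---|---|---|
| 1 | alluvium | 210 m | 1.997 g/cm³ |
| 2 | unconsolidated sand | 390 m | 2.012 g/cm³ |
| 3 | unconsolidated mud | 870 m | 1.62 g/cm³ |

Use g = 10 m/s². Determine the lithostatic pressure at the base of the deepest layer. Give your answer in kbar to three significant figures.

alluvium: 1997 kg/m³ × 10 m/s² × 210 m = 4.194×10^6 Pa = 0.04194 kbar
unconsolidated sand: 2012 kg/m³ × 10 m/s² × 390 m = 7.847×10^6 Pa = 0.07847 kbar
unconsolidated mud: 1620 kg/m³ × 10 m/s² × 870 m = 1.409×10^7 Pa = 0.1409 kbar
Total = 0.04194 + 0.07847 + 0.1409 = 0.26134 kbar

0.261 kbar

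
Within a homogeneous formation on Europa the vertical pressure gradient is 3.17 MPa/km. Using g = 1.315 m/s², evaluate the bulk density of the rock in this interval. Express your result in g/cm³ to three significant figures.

ρ = (dP/dz)/g = 3.17 MPa/km / 1.315 m/s² = 3170.0 Pa/m / 1.315 m/s² = 2410.6 kg/m³
= 2.411 g/cm³

2.41 g/cm³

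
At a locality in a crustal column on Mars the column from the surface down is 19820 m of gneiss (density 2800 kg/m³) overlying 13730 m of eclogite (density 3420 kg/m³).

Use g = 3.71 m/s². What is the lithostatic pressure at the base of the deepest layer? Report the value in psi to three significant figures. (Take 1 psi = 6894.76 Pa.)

55100 psi

gneiss: 2800 kg/m³ × 3.71 m/s² × 19820 m = 2.059×10^8 Pa = 29862 psi
eclogite: 3420 kg/m³ × 3.71 m/s² × 13730 m = 1.742×10^8 Pa = 25267 psi
Total = 29862 + 25267 = 55129 psi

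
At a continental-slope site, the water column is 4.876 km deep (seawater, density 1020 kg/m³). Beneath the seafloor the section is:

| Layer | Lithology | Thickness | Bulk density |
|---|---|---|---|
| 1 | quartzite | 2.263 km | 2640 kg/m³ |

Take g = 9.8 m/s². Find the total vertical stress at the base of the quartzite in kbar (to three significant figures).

1.07 kbar

seawater: 1020 kg/m³ × 9.8 m/s² × 4876 m = 4.874×10^7 Pa = 0.4874 kbar
quartzite: 2640 kg/m³ × 9.8 m/s² × 2263 m = 5.855×10^7 Pa = 0.5855 kbar
Total = 0.4874 + 0.5855 = 1.0729 kbar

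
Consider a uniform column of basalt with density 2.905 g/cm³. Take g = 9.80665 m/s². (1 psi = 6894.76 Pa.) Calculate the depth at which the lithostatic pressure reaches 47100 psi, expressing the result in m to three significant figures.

h = P/(ρg) = 47100 psi / (2905 kg/m³ × 9.80665 m/s²) = 3.247×10^8 Pa / 28488 Pa/m = 11399 m

11400 m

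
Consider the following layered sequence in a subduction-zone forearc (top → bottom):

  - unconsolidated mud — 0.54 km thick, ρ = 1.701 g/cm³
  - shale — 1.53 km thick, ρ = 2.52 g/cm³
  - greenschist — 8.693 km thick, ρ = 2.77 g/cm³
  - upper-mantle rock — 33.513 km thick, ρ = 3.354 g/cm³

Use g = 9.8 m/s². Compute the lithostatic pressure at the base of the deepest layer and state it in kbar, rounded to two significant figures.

unconsolidated mud: 1701 kg/m³ × 9.8 m/s² × 540 m = 9.002×10^6 Pa = 0.09002 kbar
shale: 2520 kg/m³ × 9.8 m/s² × 1530 m = 3.778×10^7 Pa = 0.3778 kbar
greenschist: 2770 kg/m³ × 9.8 m/s² × 8693 m = 2.360×10^8 Pa = 2.360 kbar
upper-mantle rock: 3354 kg/m³ × 9.8 m/s² × 33513 m = 1.102×10^9 Pa = 11.02 kbar
Total = 0.09002 + 0.3778 + 2.360 + 11.02 = 13.843 kbar

14 kbar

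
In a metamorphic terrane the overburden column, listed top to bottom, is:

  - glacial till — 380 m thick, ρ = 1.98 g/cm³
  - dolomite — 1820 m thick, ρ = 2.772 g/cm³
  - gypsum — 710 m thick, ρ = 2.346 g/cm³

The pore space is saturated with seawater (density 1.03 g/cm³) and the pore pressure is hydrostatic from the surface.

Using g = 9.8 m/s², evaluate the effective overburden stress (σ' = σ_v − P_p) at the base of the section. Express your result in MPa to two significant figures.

44 MPa

Overburden (lithostatic) stress σ_v:
glacial till: 1980 kg/m³ × 9.8 m/s² × 380 m = 7.374×10^6 Pa = 7.374 MPa
dolomite: 2772 kg/m³ × 9.8 m/s² × 1820 m = 4.944×10^7 Pa = 49.44 MPa
gypsum: 2346 kg/m³ × 9.8 m/s² × 710 m = 1.632×10^7 Pa = 16.32 MPa
Total = 7.374 + 49.44 + 16.32 = 73.138 MPa
Pore pressure P_p = 1030 kg/m³ × 9.8 m/s² × 2910 m = 2.937×10^7 Pa = 29.37 MPa
Effective stress σ' = σ_v − P_p = 73.14 − 29.37 = 43.765 MPa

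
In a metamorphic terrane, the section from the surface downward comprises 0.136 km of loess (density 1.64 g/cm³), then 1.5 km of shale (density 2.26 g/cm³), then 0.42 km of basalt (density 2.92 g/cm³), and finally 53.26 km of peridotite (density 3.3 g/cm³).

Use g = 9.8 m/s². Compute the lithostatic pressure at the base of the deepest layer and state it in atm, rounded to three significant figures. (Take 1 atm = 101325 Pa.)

loess: 1640 kg/m³ × 9.8 m/s² × 136 m = 2.186×10^6 Pa = 21.57 atm
shale: 2260 kg/m³ × 9.8 m/s² × 1500 m = 3.322×10^7 Pa = 327.9 atm
basalt: 2920 kg/m³ × 9.8 m/s² × 420 m = 1.202×10^7 Pa = 118.6 atm
peridotite: 3300 kg/m³ × 9.8 m/s² × 53260 m = 1.722×10^9 Pa = 16999 atm
Total = 21.57 + 327.9 + 118.6 + 16999 = 17467 atm

17500 atm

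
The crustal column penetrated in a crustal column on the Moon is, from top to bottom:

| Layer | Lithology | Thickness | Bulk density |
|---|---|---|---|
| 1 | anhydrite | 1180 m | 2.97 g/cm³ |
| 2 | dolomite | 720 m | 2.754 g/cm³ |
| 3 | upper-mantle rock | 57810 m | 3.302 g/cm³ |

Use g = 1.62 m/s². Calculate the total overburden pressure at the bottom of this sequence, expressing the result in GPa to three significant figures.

0.318 GPa

anhydrite: 2970 kg/m³ × 1.62 m/s² × 1180 m = 5.677×10^6 Pa = 5.677×10^-3 GPa
dolomite: 2754 kg/m³ × 1.62 m/s² × 720 m = 3.212×10^6 Pa = 3.212×10^-3 GPa
upper-mantle rock: 3302 kg/m³ × 1.62 m/s² × 57810 m = 3.092×10^8 Pa = 0.3092 GPa
Total = 5.677×10^-3 + 3.212×10^-3 + 0.3092 = 0.31813 GPa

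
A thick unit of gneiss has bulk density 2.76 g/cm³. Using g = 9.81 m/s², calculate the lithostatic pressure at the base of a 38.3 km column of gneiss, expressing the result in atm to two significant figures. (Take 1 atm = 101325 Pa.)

gneiss: 2760 kg/m³ × 9.81 m/s² × 38300 m = 1.037×10^9 Pa = 10234 atm

10000 atm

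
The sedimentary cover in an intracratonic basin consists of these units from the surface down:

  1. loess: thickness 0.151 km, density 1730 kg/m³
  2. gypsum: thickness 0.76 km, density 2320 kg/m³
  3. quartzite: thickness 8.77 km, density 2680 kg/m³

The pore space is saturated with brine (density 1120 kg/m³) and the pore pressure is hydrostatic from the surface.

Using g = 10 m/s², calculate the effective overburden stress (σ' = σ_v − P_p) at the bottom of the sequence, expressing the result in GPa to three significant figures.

0.147 GPa

Overburden (lithostatic) stress σ_v:
loess: 1730 kg/m³ × 10 m/s² × 151 m = 2.612×10^6 Pa = 2.612 MPa
gypsum: 2320 kg/m³ × 10 m/s² × 760 m = 1.763×10^7 Pa = 17.63 MPa
quartzite: 2680 kg/m³ × 10 m/s² × 8770 m = 2.350×10^8 Pa = 235.0 MPa
Total = 2.612 + 17.63 + 235.0 = 255.28 MPa
Pore pressure P_p = 1120 kg/m³ × 10 m/s² × 9681 m = 1.084×10^8 Pa = 108.4 MPa
Effective stress σ' = σ_v − P_p = 255.3 − 108.4 = 146.85 MPa = 0.14685 GPa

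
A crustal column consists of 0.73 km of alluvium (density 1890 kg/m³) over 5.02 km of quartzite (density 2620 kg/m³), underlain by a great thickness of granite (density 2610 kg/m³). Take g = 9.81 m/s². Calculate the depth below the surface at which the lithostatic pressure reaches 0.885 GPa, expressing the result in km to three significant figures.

Pressure at base of upper layers: 1890×9.81×730 + 2620×9.81×5020 = 1.426×10^8 Pa = 0.1426 GPa
Remaining pressure to be supplied by granite: 8.850×10^8 − 1.426×10^8 = 7.424×10^8 Pa
Additional depth in granite = 7.424×10^8 Pa / (2610 kg/m³ × 9.81 m/s²) = 28997 m
Total depth = 5750 m + 28997 m = 34747 m
= 34.747 km

34.7 km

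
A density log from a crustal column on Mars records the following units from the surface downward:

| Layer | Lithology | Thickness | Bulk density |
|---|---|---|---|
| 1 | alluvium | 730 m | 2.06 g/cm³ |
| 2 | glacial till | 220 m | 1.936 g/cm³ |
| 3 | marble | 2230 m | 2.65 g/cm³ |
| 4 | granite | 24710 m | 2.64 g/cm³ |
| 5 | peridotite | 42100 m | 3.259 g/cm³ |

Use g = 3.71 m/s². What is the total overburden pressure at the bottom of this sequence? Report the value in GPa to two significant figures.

alluvium: 2060 kg/m³ × 3.71 m/s² × 730 m = 5.579×10^6 Pa = 5.579×10^-3 GPa
glacial till: 1936 kg/m³ × 3.71 m/s² × 220 m = 1.580×10^6 Pa = 1.580×10^-3 GPa
marble: 2650 kg/m³ × 3.71 m/s² × 2230 m = 2.192×10^7 Pa = 0.02192 GPa
granite: 2640 kg/m³ × 3.71 m/s² × 24710 m = 2.420×10^8 Pa = 0.2420 GPa
peridotite: 3259 kg/m³ × 3.71 m/s² × 42100 m = 5.090×10^8 Pa = 0.5090 GPa
Total = 5.579×10^-3 + 1.580×10^-3 + 0.02192 + 0.2420 + 0.5090 = 0.78013 GPa

0.78 GPa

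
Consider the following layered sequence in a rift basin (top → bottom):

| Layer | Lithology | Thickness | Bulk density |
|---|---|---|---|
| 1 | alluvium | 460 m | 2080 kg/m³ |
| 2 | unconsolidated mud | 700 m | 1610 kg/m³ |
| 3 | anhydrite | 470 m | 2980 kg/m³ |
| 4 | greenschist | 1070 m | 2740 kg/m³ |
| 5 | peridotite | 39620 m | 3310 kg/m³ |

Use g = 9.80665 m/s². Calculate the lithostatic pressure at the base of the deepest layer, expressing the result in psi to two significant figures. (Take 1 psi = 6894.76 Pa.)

200000 psi

alluvium: 2080 kg/m³ × 9.80665 m/s² × 460 m = 9.383×10^6 Pa = 1361 psi
unconsolidated mud: 1610 kg/m³ × 9.80665 m/s² × 700 m = 1.105×10^7 Pa = 1603 psi
anhydrite: 2980 kg/m³ × 9.80665 m/s² × 470 m = 1.374×10^7 Pa = 1992 psi
greenschist: 2740 kg/m³ × 9.80665 m/s² × 1070 m = 2.875×10^7 Pa = 4170 psi
peridotite: 3310 kg/m³ × 9.80665 m/s² × 39620 m = 1.286×10^9 Pa = 1.865×10^5 psi
Total = 1361 + 1603 + 1992 + 4170 + 1.865×10^5 = 1.9565×10^5 psi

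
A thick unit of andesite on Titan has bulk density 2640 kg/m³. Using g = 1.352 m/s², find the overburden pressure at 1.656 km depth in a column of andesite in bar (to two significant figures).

59 bar

andesite: 2640 kg/m³ × 1.352 m/s² × 1656 m = 5.911×10^6 Pa = 59.11 bar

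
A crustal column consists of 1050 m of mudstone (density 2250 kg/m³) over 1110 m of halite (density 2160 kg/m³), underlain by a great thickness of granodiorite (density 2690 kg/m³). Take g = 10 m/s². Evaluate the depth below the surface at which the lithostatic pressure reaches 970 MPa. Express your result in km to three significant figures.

36.4 km

Pressure at base of upper layers: 2250×10×1050 + 2160×10×1110 = 4.760×10^7 Pa = 47.60 MPa
Remaining pressure to be supplied by granodiorite: 9.700×10^8 − 4.760×10^7 = 9.224×10^8 Pa
Additional depth in granodiorite = 9.224×10^8 Pa / (2690 kg/m³ × 10 m/s²) = 34290 m
Total depth = 2160 m + 34290 m = 36450 m
= 36.450 km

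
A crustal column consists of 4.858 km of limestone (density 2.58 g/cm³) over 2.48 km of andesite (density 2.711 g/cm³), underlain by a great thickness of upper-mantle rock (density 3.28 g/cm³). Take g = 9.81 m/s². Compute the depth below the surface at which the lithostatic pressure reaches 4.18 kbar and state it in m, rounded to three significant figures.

14500 m

Pressure at base of upper layers: 2580×9.81×4858 + 2711×9.81×2480 = 1.889×10^8 Pa = 1.889 kbar
Remaining pressure to be supplied by upper-mantle rock: 4.180×10^8 − 1.889×10^8 = 2.291×10^8 Pa
Additional depth in upper-mantle rock = 2.291×10^8 Pa / (3280 kg/m³ × 9.81 m/s²) = 7119.7 m
Total depth = 7338 m + 7119.7 m = 14458 m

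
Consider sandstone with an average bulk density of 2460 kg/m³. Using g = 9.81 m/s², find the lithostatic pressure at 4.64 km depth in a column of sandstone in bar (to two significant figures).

sandstone: 2460 kg/m³ × 9.81 m/s² × 4640 m = 1.120×10^8 Pa = 1120 bar

1100 bar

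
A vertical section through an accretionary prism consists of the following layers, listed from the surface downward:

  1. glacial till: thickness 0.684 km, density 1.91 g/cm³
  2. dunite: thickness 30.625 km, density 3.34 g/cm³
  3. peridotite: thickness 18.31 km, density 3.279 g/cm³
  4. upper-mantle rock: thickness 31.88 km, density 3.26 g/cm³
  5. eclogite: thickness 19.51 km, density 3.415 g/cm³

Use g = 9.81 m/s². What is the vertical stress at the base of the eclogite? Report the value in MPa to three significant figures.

3280 MPa

glacial till: 1910 kg/m³ × 9.81 m/s² × 684 m = 1.282×10^7 Pa = 12.82 MPa
dunite: 3340 kg/m³ × 9.81 m/s² × 30625 m = 1.003×10^9 Pa = 1003 MPa
peridotite: 3279 kg/m³ × 9.81 m/s² × 18310 m = 5.890×10^8 Pa = 589.0 MPa
upper-mantle rock: 3260 kg/m³ × 9.81 m/s² × 31880 m = 1.020×10^9 Pa = 1020 MPa
eclogite: 3415 kg/m³ × 9.81 m/s² × 19510 m = 6.536×10^8 Pa = 653.6 MPa
Total = 12.82 + 1003 + 589.0 + 1020 + 653.6 = 3278.4 MPa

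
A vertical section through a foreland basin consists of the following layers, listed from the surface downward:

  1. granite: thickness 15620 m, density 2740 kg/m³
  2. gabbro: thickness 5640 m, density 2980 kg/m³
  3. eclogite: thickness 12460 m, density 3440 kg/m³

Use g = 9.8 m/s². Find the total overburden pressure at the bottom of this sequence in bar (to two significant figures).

10000 bar

granite: 2740 kg/m³ × 9.8 m/s² × 15620 m = 4.194×10^8 Pa = 4194 bar
gabbro: 2980 kg/m³ × 9.8 m/s² × 5640 m = 1.647×10^8 Pa = 1647 bar
eclogite: 3440 kg/m³ × 9.8 m/s² × 12460 m = 4.201×10^8 Pa = 4201 bar
Total = 4194 + 1647 + 4201 = 10042 bar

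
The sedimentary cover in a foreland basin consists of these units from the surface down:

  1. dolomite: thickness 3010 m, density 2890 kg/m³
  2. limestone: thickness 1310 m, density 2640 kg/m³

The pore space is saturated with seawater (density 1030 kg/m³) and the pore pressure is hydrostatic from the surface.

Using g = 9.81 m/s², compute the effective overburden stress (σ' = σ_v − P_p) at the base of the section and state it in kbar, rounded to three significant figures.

Overburden (lithostatic) stress σ_v:
dolomite: 2890 kg/m³ × 9.81 m/s² × 3010 m = 8.534×10^7 Pa = 85.34 MPa
limestone: 2640 kg/m³ × 9.81 m/s² × 1310 m = 3.393×10^7 Pa = 33.93 MPa
Total = 85.34 + 33.93 = 119.26 MPa
Pore pressure P_p = 1030 kg/m³ × 9.81 m/s² × 4320 m = 4.365×10^7 Pa = 43.65 MPa
Effective stress σ' = σ_v − P_p = 119.3 − 43.65 = 75.613 MPa = 0.75613 kbar

0.756 kbar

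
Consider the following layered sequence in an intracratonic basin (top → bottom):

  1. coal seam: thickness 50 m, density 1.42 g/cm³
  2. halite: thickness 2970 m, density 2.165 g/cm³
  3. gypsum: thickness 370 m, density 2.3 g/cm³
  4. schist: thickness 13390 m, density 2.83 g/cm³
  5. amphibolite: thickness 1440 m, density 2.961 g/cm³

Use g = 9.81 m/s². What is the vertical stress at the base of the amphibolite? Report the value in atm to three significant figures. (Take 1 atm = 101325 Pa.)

coal seam: 1420 kg/m³ × 9.81 m/s² × 50 m = 6.965×10^5 Pa = 6.874 atm
halite: 2165 kg/m³ × 9.81 m/s² × 2970 m = 6.308×10^7 Pa = 622.5 atm
gypsum: 2300 kg/m³ × 9.81 m/s² × 370 m = 8.348×10^6 Pa = 82.39 atm
schist: 2830 kg/m³ × 9.81 m/s² × 13390 m = 3.717×10^8 Pa = 3669 atm
amphibolite: 2961 kg/m³ × 9.81 m/s² × 1440 m = 4.183×10^7 Pa = 412.8 atm
Total = 6.874 + 622.5 + 82.39 + 3669 + 412.8 = 4793.4 atm

4790 atm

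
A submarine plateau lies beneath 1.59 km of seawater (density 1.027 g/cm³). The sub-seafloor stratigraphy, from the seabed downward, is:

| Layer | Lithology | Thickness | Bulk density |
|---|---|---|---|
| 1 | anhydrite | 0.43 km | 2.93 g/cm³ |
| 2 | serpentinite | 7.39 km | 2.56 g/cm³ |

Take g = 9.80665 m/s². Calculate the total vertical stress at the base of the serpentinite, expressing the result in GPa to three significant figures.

0.214 GPa

seawater: 1027 kg/m³ × 9.80665 m/s² × 1590 m = 1.601×10^7 Pa = 0.01601 GPa
anhydrite: 2930 kg/m³ × 9.80665 m/s² × 430 m = 1.236×10^7 Pa = 0.01236 GPa
serpentinite: 2560 kg/m³ × 9.80665 m/s² × 7390 m = 1.855×10^8 Pa = 0.1855 GPa
Total = 0.01601 + 0.01236 + 0.1855 = 0.21390 GPa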